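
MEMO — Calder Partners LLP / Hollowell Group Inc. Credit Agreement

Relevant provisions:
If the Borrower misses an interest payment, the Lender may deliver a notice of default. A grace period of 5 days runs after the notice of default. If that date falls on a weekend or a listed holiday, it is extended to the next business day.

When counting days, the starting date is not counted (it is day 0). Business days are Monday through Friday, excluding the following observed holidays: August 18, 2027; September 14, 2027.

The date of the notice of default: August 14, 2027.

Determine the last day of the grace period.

August 19, 2027

Adding 5 calendar days to August 14, 2027 gives August 19, 2027, which is the last day of the grace period. August 19, 2027 is a Thursday and is not a listed holiday, so no roll-forward applies.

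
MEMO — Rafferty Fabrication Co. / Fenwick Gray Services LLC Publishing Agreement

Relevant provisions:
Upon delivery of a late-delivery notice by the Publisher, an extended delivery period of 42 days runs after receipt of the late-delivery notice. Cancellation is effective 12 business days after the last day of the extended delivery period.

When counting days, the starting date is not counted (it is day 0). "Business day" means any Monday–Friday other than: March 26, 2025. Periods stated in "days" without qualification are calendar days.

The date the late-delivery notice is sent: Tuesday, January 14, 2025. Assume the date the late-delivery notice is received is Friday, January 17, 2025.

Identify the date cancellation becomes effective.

March 18, 2025

The last day of the extended delivery period: January 17, 2025 + 42 days = February 28, 2025.
The date cancellation becomes effective: counting 12 business days from Friday, February 28, 2025 (Mar 3, Mar 4, Mar 5, Mar 6, …, Mar 14, Mar 17, Mar 18, skipping weekends) reaches Tuesday, March 18, 2025.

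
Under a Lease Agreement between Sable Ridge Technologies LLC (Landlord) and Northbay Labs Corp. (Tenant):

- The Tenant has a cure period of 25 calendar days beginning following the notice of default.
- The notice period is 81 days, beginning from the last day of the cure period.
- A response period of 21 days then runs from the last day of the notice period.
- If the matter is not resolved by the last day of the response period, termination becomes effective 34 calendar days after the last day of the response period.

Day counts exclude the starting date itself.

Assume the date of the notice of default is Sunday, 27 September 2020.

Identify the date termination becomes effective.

The last day of the cure period: 27 September 2020 + 25 days = 22 October 2020.
The last day of the notice period: 22 October 2020 + 81 days = 11 January 2021.
The last day of the response period: 11 January 2021 + 21 days = 1 February 2021.
Adding 34 calendar days to 1 February 2021 gives 7 March 2021, which is the date termination becomes effective.

7 March 2021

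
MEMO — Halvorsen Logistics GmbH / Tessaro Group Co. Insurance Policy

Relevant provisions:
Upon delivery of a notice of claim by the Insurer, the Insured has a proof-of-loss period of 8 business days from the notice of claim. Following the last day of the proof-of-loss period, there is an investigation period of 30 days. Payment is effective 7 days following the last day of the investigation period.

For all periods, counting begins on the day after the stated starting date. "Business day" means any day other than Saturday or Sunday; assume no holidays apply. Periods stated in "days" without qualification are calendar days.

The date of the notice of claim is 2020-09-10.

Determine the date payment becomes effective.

2020-10-29

The last day of the proof-of-loss period: 8 business days after Thursday, 2020-09-10, skipping weekends — Sep 11, Sep 14, Sep 15, Sep 16, Sep 17, Sep 18, Sep 21, Sep 22 — lands on Tuesday, 2020-09-22.
The last day of the investigation period: 30 calendar days after 2020-09-22 is 2020-10-22.
The date payment becomes effective: 2020-10-22 + 7 days = 2020-10-29.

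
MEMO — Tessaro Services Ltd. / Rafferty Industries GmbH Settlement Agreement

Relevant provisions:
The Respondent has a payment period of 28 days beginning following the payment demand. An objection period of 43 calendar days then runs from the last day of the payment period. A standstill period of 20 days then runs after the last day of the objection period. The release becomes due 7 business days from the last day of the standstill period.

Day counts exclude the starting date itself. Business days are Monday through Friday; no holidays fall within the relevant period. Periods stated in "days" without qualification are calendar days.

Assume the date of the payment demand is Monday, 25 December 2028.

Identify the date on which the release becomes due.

4 April 2029

The last day of the payment period: 28 calendar days after 25 December 2028 is 22 January 2029.
The last day of the objection period: 43 calendar days after 22 January 2029 is 6 March 2029.
The last day of the standstill period: 20 calendar days after 6 March 2029 is 26 March 2029.
The date on which the release becomes due: 7 business days after Monday, 26 March 2029, skipping weekends — Mar 27, Mar 28, Mar 29, Mar 30, Apr 2, Apr 3, Apr 4 — lands on Wednesday, 4 April 2029.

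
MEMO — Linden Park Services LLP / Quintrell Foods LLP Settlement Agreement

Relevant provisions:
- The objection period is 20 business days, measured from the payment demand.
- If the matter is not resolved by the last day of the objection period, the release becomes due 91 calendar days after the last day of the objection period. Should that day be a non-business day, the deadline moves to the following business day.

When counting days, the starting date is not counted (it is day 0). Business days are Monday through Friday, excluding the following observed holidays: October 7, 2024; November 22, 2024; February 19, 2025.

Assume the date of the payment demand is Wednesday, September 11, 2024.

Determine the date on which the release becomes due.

January 9, 2025

From Wednesday, September 11, 2024, 20 business days (Sep 12, Sep 13, Sep 16, Sep 17, …, Oct 8, Oct 9, Oct 10, skipping weekends and the listed holiday on Oct 7) brings us to Thursday, October 10, 2024, which is the last day of the objection period.
The date on which the release becomes due: 91 calendar days after October 10, 2024 is January 9, 2025. January 9, 2025 is a Thursday and is not a listed holiday, so no roll-forward applies.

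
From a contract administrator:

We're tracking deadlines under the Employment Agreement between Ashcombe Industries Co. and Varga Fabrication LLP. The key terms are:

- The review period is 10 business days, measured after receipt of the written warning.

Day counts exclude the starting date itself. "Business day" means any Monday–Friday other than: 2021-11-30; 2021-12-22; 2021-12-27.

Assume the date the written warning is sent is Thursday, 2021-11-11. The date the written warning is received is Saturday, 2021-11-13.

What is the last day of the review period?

The last day of the review period: 10 business days after Saturday, 2021-11-13, skipping weekends — Nov 15, Nov 16, Nov 17, Nov 18, Nov 19, Nov 22, Nov 23, Nov 24, Nov 25, Nov 26 — lands on Friday, 2021-11-26.

2021-11-26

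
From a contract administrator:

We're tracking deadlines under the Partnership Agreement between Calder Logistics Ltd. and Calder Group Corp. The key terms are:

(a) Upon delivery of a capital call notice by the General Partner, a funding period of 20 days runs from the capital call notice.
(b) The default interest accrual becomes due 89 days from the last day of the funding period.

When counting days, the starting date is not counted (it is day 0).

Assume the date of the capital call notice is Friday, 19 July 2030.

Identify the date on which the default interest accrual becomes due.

Adding 20 calendar days to 19 July 2030 gives 8 August 2030, which is the last day of the funding period.
Adding 89 calendar days to 8 August 2030 gives 5 November 2030, which is the date on which the default interest accrual becomes due.

5 November 2030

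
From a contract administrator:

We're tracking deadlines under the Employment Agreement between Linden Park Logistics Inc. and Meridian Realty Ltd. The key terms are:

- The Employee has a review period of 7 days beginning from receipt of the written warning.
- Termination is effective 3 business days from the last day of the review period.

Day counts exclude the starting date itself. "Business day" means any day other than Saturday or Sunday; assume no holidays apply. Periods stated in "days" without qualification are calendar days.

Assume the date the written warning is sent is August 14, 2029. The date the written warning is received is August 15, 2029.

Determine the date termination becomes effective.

August 27, 2029

The last day of the review period: August 15, 2029 + 7 days = August 22, 2029.
The date termination becomes effective: 3 business days after Wednesday, August 22, 2029, skipping weekends — Aug 23, Aug 24, Aug 27 — lands on Monday, August 27, 2029.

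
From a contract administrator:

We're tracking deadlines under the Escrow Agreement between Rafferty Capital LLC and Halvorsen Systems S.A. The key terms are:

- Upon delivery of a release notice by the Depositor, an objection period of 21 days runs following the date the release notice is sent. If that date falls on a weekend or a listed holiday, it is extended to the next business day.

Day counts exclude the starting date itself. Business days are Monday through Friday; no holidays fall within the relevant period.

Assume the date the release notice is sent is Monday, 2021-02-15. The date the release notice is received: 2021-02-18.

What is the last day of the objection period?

2021-03-08

The last day of the objection period: 2021-02-15 + 21 days = 2021-03-08. 2021-03-08 is a Monday, so no roll-forward applies.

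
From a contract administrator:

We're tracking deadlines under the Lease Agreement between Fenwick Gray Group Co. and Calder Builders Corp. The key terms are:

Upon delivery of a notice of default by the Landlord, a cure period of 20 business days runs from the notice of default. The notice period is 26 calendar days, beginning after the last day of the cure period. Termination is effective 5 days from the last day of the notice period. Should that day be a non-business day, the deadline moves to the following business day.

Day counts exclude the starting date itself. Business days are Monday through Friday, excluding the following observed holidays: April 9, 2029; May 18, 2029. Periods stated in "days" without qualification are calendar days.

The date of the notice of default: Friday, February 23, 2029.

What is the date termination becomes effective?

The last day of the cure period: counting 20 business days from Friday, February 23, 2029 (Feb 26, Feb 27, Feb 28, Mar 1, …, Mar 21, Mar 22, Mar 23, skipping weekends) reaches Friday, March 23, 2029.
The last day of the notice period: 26 calendar days after March 23, 2029 is April 18, 2029.
The date termination becomes effective: April 18, 2029 + 5 days = April 23, 2029. April 23, 2029 is a Monday and is not a listed holiday, so no roll-forward applies.

April 23, 2029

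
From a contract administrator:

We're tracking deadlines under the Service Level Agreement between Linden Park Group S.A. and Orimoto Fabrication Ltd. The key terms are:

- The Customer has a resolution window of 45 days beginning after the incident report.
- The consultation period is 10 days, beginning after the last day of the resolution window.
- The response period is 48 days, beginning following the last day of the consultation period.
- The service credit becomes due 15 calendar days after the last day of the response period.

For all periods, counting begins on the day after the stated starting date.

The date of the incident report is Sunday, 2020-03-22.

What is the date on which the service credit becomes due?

The last day of the resolution window: 2020-03-22 + 45 days = 2020-05-06.
The last day of the consultation period: 10 calendar days after 2020-05-06 is 2020-05-16.
The last day of the response period: 48 calendar days after 2020-05-16 is 2020-07-03.
Adding 15 calendar days to 2020-07-03 gives 2020-07-18, which is the date on which the service credit becomes due.

2020-07-18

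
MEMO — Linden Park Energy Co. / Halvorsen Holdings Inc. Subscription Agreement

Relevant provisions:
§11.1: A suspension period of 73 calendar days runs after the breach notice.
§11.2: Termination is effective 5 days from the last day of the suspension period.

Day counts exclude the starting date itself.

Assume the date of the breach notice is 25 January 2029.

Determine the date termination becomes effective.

The last day of the suspension period: 25 January 2029 + 73 days = 8 April 2029.
Adding 5 calendar days to 8 April 2029 gives 13 April 2029, which is the date termination becomes effective.

13 April 2029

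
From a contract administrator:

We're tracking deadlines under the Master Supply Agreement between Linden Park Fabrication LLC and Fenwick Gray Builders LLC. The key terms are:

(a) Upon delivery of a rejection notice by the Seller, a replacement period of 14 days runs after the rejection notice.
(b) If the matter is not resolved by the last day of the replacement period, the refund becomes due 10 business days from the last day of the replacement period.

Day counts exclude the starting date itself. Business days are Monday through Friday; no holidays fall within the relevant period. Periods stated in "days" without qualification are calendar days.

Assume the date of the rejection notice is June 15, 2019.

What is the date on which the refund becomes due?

The last day of the replacement period: June 15, 2019 + 14 days = June 29, 2019.
The date on which the refund becomes due: counting 10 business days from Saturday, June 29, 2019 (Jul 1, Jul 2, Jul 3, Jul 4, Jul 5, Jul 8, Jul 9, Jul 10, Jul 11, Jul 12, skipping weekends) reaches Friday, July 12, 2019.

July 12, 2019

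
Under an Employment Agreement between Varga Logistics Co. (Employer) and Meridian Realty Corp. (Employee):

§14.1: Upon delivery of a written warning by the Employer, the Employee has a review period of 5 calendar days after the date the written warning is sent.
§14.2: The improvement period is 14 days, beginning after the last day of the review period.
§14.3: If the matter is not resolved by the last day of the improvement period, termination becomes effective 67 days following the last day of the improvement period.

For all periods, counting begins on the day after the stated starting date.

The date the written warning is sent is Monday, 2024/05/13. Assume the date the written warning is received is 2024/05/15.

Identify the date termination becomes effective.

The last day of the review period: 5 calendar days after 2024/05/13 is 2024/05/18.
The last day of the improvement period: 14 calendar days after 2024/05/18 is 2024/06/01.
The date termination becomes effective: 67 calendar days after 2024/06/01 is 2024/08/07.

2024/08/07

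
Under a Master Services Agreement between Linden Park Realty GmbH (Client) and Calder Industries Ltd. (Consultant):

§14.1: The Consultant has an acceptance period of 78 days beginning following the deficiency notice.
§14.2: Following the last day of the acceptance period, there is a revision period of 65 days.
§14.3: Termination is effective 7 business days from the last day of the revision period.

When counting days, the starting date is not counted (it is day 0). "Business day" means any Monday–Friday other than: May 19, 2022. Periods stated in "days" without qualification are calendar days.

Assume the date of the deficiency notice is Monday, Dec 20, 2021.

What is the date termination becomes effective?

May 24, 2022

The last day of the acceptance period: Dec 20, 2021 + 78 days = Mar 8, 2022.
The last day of the revision period: Mar 8, 2022 + 65 days = May 12, 2022.
From Thursday, May 12, 2022, 7 business days (May 13, May 16, May 17, May 18, May 20, May 23, May 24, skipping weekends and the listed holiday on May 19) brings us to Tuesday, May 24, 2022, which is the date termination becomes effective.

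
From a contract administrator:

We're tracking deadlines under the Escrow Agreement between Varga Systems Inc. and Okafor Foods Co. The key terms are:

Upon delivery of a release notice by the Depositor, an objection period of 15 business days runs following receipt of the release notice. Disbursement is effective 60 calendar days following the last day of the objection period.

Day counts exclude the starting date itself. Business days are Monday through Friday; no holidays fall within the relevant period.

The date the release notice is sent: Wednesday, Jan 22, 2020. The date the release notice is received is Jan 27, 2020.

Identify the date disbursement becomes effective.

Apr 17, 2020

The last day of the objection period: 15 business days after Monday, Jan 27, 2020, skipping weekends — Jan 28, Jan 29, Jan 30, Jan 31, …, Feb 13, Feb 14, Feb 17 — lands on Monday, Feb 17, 2020.
The date disbursement becomes effective: 60 calendar days after Feb 17, 2020 is Apr 17, 2020.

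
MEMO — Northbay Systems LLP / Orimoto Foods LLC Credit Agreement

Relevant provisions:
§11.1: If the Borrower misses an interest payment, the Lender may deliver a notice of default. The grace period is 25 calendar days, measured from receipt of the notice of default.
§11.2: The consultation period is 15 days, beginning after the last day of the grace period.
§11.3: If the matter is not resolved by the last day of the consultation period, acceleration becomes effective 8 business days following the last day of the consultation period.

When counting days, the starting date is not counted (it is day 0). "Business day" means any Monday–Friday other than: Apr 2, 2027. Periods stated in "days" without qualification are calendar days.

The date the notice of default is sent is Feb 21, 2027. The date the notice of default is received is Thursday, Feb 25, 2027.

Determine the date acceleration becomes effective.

Apr 16, 2027

The last day of the grace period: 25 calendar days after Feb 25, 2027 is Mar 22, 2027.
Adding 15 calendar days to Mar 22, 2027 gives Apr 6, 2027, which is the last day of the consultation period.
From Tuesday, Apr 6, 2027, 8 business days (Apr 7, Apr 8, Apr 9, Apr 12, Apr 13, Apr 14, Apr 15, Apr 16, skipping weekends) brings us to Friday, Apr 16, 2027, which is the date acceleration becomes effective.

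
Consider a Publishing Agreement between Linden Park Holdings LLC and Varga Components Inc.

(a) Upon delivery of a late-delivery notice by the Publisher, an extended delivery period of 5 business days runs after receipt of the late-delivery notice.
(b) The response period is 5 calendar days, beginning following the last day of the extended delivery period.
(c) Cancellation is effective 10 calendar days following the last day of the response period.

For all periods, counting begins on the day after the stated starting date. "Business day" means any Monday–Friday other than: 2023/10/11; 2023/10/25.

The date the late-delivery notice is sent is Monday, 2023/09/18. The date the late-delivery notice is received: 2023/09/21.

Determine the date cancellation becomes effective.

2023/10/13

From Thursday, 2023/09/21, 5 business days (Sep 22, Sep 25, Sep 26, Sep 27, Sep 28, skipping weekends) brings us to Thursday, 2023/09/28, which is the last day of the extended delivery period.
The last day of the response period: 2023/09/28 + 5 days = 2023/10/03.
The date cancellation becomes effective: 10 calendar days after 2023/10/03 is 2023/10/13.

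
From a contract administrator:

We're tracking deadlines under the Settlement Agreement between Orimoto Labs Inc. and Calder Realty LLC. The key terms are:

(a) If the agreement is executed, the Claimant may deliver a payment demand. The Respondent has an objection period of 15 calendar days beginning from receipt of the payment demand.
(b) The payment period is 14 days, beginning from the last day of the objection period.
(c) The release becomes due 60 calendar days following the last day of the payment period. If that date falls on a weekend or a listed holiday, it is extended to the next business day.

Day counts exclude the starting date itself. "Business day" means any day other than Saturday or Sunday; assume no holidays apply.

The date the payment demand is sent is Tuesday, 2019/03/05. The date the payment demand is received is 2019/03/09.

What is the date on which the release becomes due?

Adding 15 calendar days to 2019/03/09 gives 2019/03/24, which is the last day of the objection period.
The last day of the payment period: 14 calendar days after 2019/03/24 is 2019/04/07.
The date on which the release becomes due: 60 calendar days after 2019/04/07 is 2019/06/06. 2019/06/06 is a Thursday, so no roll-forward applies.

2019/06/06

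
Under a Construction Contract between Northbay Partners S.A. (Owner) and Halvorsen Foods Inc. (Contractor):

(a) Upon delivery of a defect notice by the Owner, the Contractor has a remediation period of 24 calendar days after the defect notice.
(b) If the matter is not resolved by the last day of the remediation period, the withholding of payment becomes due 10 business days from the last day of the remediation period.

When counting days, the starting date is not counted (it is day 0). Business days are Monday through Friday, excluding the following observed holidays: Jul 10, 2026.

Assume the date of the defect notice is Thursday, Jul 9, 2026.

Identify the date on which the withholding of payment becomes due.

Aug 14, 2026

Adding 24 calendar days to Jul 9, 2026 gives Aug 2, 2026, which is the last day of the remediation period.
The date on which the withholding of payment becomes due: 10 business days after Sunday, Aug 2, 2026, skipping weekends — Aug 3, Aug 4, Aug 5, Aug 6, Aug 7, Aug 10, Aug 11, Aug 12, Aug 13, Aug 14 — lands on Friday, Aug 14, 2026.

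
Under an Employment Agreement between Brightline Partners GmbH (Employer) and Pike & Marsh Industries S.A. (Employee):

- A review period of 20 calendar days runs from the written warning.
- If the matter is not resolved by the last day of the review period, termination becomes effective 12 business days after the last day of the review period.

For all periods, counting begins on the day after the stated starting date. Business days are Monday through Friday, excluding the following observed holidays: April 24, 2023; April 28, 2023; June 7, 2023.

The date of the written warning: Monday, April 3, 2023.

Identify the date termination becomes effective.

May 11, 2023

The last day of the review period: April 3, 2023 + 20 days = April 23, 2023.
The date termination becomes effective: 12 business days after Sunday, April 23, 2023, skipping weekends and the listed holidays on Apr 24, Apr 28 — Apr 25, Apr 26, Apr 27, May 1, …, May 9, May 10, May 11 — lands on Thursday, May 11, 2023.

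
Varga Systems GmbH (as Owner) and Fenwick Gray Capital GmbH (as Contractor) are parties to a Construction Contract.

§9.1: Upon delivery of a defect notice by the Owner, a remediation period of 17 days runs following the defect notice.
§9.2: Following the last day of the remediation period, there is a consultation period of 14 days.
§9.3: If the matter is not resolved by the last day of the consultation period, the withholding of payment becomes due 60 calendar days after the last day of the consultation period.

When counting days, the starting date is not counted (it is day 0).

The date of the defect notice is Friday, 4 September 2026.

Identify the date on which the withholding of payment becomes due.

Adding 17 calendar days to 4 September 2026 gives 21 September 2026, which is the last day of the remediation period.
The last day of the consultation period: 14 calendar days after 21 September 2026 is 5 October 2026.
The date on which the withholding of payment becomes due: 5 October 2026 + 60 days = 4 December 2026.

4 December 2026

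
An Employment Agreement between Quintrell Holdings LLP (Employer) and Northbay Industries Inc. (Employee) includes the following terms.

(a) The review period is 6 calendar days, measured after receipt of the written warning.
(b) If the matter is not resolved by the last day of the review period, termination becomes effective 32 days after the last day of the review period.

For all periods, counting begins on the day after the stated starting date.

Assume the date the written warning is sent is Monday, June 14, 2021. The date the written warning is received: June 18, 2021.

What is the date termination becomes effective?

Adding 6 calendar days to June 18, 2021 gives June 24, 2021, which is the last day of the review period.
The date termination becomes effective: 32 calendar days after June 24, 2021 is July 26, 2021.

July 26, 2021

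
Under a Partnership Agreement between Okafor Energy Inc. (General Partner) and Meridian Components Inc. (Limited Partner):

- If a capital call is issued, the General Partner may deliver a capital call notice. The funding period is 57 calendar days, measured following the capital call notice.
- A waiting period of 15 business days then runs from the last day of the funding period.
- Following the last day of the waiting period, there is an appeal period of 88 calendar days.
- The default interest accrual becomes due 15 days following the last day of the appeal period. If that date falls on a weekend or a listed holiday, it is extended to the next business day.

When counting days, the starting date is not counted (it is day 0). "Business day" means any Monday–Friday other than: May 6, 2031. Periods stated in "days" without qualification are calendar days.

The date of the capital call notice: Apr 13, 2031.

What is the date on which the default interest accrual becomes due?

Oct 13, 2031

Adding 57 calendar days to Apr 13, 2031 gives Jun 9, 2031, which is the last day of the funding period.
From Monday, Jun 9, 2031, 15 business days (Jun 10, Jun 11, Jun 12, Jun 13, …, Jun 26, Jun 27, Jun 30, skipping weekends) brings us to Monday, Jun 30, 2031, which is the last day of the waiting period.
The last day of the appeal period: Jun 30, 2031 + 88 days = Sep 26, 2031.
Adding 15 calendar days to Sep 26, 2031 gives Oct 11, 2031, which is the date on which the default interest accrual becomes due. That falls on a Saturday, so it rolls to the next business day, Monday, Oct 13, 2031.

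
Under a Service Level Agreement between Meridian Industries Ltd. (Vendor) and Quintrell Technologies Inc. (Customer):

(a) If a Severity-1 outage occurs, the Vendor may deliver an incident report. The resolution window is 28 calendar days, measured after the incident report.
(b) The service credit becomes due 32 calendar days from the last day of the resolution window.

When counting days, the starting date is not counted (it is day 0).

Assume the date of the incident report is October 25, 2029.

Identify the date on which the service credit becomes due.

Adding 28 calendar days to October 25, 2029 gives November 22, 2029, which is the last day of the resolution window.
The date on which the service credit becomes due: November 22, 2029 + 32 days = December 24, 2029.

December 24, 2029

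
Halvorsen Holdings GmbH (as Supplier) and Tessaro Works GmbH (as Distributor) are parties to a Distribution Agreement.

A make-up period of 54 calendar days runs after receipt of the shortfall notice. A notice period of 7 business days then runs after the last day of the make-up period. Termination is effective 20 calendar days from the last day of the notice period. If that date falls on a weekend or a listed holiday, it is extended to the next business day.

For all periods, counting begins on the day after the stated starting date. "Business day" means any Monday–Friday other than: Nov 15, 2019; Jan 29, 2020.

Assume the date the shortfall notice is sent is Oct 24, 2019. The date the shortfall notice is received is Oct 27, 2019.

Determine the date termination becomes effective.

The last day of the make-up period: 54 calendar days after Oct 27, 2019 is Dec 20, 2019.
The last day of the notice period: 7 business days after Friday, Dec 20, 2019, skipping weekends — Dec 23, Dec 24, Dec 25, Dec 26, Dec 27, Dec 30, Dec 31 — lands on Tuesday, Dec 31, 2019.
Adding 20 calendar days to Dec 31, 2019 gives Jan 20, 2020, which is the date termination becomes effective. Jan 20, 2020 is a Monday and is not a listed holiday, so no roll-forward applies.

Jan 20, 2020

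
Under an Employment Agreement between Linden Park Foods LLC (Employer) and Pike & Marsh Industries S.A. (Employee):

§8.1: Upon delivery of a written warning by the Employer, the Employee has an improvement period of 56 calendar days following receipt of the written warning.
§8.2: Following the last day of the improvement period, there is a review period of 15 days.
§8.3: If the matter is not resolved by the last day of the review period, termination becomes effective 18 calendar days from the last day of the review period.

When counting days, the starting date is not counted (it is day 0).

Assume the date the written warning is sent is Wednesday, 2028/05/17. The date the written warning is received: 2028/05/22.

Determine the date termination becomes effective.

Adding 56 calendar days to 2028/05/22 gives 2028/07/17, which is the last day of the improvement period.
The last day of the review period: 2028/07/17 + 15 days = 2028/08/01.
The date termination becomes effective: 2028/08/01 + 18 days = 2028/08/19.

2028/08/19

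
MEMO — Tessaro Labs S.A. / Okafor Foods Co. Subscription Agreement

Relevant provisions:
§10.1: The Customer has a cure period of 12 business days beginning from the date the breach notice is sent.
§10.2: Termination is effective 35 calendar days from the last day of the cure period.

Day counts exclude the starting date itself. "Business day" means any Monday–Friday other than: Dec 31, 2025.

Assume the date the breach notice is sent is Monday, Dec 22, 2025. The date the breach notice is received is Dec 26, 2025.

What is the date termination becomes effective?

Feb 12, 2026

From Monday, Dec 22, 2025, 12 business days (Dec 23, Dec 24, Dec 25, Dec 26, …, Jan 6, Jan 7, Jan 8, skipping weekends and the listed holiday on Dec 31) brings us to Thursday, Jan 8, 2026, which is the last day of the cure period.
The date termination becomes effective: 35 calendar days after Jan 8, 2026 is Feb 12, 2026.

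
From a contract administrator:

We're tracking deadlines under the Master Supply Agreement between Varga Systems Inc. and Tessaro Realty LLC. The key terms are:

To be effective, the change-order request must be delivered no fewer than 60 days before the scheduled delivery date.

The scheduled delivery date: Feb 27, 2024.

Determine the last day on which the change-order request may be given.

Dec 29, 2023

Counting back 60 calendar days from Feb 27, 2024 gives Dec 29, 2023.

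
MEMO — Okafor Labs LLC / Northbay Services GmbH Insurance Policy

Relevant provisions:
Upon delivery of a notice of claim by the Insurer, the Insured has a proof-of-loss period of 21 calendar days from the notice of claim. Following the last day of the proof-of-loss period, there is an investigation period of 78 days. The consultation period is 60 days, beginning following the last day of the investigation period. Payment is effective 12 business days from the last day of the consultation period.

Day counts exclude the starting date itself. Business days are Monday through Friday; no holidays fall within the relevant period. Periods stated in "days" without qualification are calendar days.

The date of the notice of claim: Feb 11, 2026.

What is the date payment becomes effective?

Adding 21 calendar days to Feb 11, 2026 gives Mar 4, 2026, which is the last day of the proof-of-loss period.
The last day of the investigation period: 78 calendar days after Mar 4, 2026 is May 21, 2026.
The last day of the consultation period: 60 calendar days after May 21, 2026 is Jul 20, 2026.
From Monday, Jul 20, 2026, 12 business days (Jul 21, Jul 22, Jul 23, Jul 24, …, Aug 3, Aug 4, Aug 5, skipping weekends) brings us to Wednesday, Aug 5, 2026, which is the date payment becomes effective.

Aug 5, 2026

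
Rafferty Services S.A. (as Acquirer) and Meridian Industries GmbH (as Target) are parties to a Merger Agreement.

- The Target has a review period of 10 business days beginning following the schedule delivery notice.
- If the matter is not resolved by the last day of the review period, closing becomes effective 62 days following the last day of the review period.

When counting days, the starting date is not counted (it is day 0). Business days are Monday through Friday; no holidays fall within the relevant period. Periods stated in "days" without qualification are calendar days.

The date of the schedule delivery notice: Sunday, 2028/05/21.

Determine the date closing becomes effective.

2028/08/03

The last day of the review period: counting 10 business days from Sunday, 2028/05/21 (May 22, May 23, May 24, May 25, May 26, May 29, May 30, May 31, Jun 1, Jun 2, skipping weekends) reaches Friday, 2028/06/02.
Adding 62 calendar days to 2028/06/02 gives 2028/08/03, which is the date closing becomes effective.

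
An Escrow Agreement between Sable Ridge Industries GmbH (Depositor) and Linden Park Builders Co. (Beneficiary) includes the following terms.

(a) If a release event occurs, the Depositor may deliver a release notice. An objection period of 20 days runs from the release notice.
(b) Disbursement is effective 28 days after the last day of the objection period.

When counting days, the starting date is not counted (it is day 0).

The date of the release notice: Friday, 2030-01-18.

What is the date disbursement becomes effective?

The last day of the objection period: 2030-01-18 + 20 days = 2030-02-07.
The date disbursement becomes effective: 2030-02-07 + 28 days = 2030-03-07.

2030-03-07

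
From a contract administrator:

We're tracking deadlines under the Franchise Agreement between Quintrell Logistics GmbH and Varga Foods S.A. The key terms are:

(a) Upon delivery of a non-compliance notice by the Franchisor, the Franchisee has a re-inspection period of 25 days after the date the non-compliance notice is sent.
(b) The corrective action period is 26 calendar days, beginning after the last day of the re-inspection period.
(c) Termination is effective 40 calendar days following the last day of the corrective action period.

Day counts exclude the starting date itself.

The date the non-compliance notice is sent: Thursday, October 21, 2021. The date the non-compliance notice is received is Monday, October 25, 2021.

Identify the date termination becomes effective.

The last day of the re-inspection period: October 21, 2021 + 25 days = November 15, 2021.
The last day of the corrective action period: 26 calendar days after November 15, 2021 is December 11, 2021.
The date termination becomes effective: December 11, 2021 + 40 days = January 20, 2022.

January 20, 2022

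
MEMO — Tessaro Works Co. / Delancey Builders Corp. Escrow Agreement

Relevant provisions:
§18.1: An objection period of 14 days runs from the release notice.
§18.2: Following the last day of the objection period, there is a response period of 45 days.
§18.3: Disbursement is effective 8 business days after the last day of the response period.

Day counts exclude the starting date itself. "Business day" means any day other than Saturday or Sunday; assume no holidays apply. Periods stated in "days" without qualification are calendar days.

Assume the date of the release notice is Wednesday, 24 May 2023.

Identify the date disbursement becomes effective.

The last day of the objection period: 14 calendar days after 24 May 2023 is 7 June 2023.
The last day of the response period: 7 June 2023 + 45 days = 22 July 2023.
The date disbursement becomes effective: counting 8 business days from Saturday, 22 July 2023 (Jul 24, Jul 25, Jul 26, Jul 27, Jul 28, Jul 31, Aug 1, Aug 2, skipping weekends) reaches Wednesday, 2 August 2023.

2 August 2023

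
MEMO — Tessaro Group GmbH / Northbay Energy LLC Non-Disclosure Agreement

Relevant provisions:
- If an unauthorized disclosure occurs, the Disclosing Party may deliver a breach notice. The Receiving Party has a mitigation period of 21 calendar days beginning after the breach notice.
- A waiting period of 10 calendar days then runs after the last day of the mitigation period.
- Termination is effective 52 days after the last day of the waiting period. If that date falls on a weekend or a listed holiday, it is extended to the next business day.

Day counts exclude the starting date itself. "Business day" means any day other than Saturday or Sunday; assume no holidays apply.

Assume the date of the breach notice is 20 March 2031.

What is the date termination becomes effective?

The last day of the mitigation period: 20 March 2031 + 21 days = 10 April 2031.
The last day of the waiting period: 10 calendar days after 10 April 2031 is 20 April 2031.
The date termination becomes effective: 52 calendar days after 20 April 2031 is 11 June 2031. 11 June 2031 is a Wednesday, so no roll-forward applies.

11 June 2031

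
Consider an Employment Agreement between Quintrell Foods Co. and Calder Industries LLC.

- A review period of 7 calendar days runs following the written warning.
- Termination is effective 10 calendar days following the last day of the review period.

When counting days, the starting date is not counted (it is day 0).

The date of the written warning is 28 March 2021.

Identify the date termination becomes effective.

The last day of the review period: 7 calendar days after 28 March 2021 is 4 April 2021.
The date termination becomes effective: 10 calendar days after 4 April 2021 is 14 April 2021.

14 April 2021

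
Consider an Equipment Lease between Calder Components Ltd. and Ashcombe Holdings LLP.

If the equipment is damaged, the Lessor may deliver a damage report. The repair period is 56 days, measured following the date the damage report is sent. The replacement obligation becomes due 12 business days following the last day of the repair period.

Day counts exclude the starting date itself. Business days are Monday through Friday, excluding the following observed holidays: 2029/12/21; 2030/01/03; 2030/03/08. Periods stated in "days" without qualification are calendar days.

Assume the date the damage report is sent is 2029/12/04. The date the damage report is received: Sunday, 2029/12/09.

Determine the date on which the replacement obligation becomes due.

The last day of the repair period: 2029/12/04 + 56 days = 2030/01/29.
From Tuesday, 2030/01/29, 12 business days (Jan 30, Jan 31, Feb 1, Feb 4, …, Feb 12, Feb 13, Feb 14, skipping weekends) brings us to Thursday, 2030/02/14, which is the date on which the replacement obligation becomes due.

2030/02/14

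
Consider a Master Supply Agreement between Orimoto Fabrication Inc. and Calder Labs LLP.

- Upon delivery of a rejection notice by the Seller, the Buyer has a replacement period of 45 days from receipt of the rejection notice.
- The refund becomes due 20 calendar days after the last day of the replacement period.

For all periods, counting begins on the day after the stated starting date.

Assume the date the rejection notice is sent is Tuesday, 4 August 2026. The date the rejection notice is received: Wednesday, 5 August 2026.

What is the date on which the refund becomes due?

The last day of the replacement period: 45 calendar days after 5 August 2026 is 19 September 2026.
The date on which the refund becomes due: 20 calendar days after 19 September 2026 is 9 October 2026.

9 October 2026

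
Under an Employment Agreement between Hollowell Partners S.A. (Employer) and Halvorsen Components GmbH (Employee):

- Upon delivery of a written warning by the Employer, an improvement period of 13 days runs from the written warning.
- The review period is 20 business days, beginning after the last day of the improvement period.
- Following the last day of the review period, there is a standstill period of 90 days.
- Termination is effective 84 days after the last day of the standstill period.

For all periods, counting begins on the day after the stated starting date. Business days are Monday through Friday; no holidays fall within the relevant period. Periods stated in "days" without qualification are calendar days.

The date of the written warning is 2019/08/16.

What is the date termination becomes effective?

2020/03/18

The last day of the improvement period: 2019/08/16 + 13 days = 2019/08/29.
The last day of the review period: 20 business days after Thursday, 2019/08/29, skipping weekends — Aug 30, Sep 2, Sep 3, Sep 4, …, Sep 24, Sep 25, Sep 26 — lands on Thursday, 2019/09/26.
The last day of the standstill period: 90 calendar days after 2019/09/26 is 2019/12/25.
Adding 84 calendar days to 2019/12/25 gives 2020/03/18, which is the date termination becomes effective.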